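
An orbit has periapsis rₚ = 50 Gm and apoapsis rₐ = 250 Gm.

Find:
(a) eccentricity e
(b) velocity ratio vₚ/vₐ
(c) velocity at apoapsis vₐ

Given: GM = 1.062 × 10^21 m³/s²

Convert to SI: rₚ = 50 Gm = 5e+10 m; rₐ = 250 Gm = 2.5e+11 m.
(a) e = (rₐ − rₚ)/(rₐ + rₚ) = (2.5e+11 − 5e+10)/(2.5e+11 + 5e+10) ≈ 0.6667
(b) Conservation of angular momentum (rₚvₚ = rₐvₐ) gives vₚ/vₐ = rₐ/rₚ = 2.5e+11/5e+10 ≈ 5
(c) With a = (rₚ + rₐ)/2 = 1.5e+11 m, vₐ = √(GM (2/rₐ − 1/a)) = √(1.062e+21 · (2/2.5e+11 − 1/1.5e+11)) m/s ≈ 3.763e+04 m/s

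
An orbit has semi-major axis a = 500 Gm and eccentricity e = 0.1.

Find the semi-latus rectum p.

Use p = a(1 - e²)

Convert to SI: a = 500 Gm = 5e+11 m.
p = a (1 − e²).
p = 5e+11 · (1 − (0.1)²) = 5e+11 · 0.99 ≈ 4.95e+11 m = 495 Gm.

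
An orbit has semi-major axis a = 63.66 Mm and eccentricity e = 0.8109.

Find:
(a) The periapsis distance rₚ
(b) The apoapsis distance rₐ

Convert to SI: a = 63.66 Mm = 6.366e+07 m.
(a) rₚ = a(1 − e) = 6.366e+07 · (1 − 0.8109) = 6.366e+07 · 0.1891 ≈ 1.204e+07 m = 12.04 Mm.
(b) rₐ = a(1 + e) = 6.366e+07 · (1 + 0.8109) = 6.366e+07 · 1.8109 ≈ 1.153e+08 m = 115.3 Mm.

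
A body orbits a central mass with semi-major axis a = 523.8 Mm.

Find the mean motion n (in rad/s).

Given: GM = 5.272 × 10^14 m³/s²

Convert to SI: a = 523.8 Mm = 5.238e+08 m.
n = √(GM / a³).
n = √(5.272e+14 / (5.238e+08)³) rad/s ≈ 1.915e-06 rad/s.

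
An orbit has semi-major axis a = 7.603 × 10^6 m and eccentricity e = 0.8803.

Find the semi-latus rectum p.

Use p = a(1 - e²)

p = a (1 − e²).
p = 7.603e+06 · (1 − (0.8803)²) = 7.603e+06 · 0.225072 ≈ 1.711e+06 m = 1.711 × 10^6 m.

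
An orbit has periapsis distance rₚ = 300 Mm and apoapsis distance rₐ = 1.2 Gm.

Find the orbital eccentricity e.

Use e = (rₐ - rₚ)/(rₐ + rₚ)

Convert to SI: rₚ = 300 Mm = 3e+08 m; rₐ = 1.2 Gm = 1.2e+09 m.
e = (rₐ − rₚ) / (rₐ + rₚ).
e = (1.2e+09 − 3e+08) / (1.2e+09 + 3e+08) = 9e+08 / 1.5e+09 ≈ 0.6.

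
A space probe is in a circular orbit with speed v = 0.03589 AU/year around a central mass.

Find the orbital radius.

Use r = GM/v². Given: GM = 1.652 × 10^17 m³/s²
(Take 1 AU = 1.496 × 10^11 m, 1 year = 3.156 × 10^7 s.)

Convert to SI: v = 0.03589 AU/year = 170.125 m/s.
For a circular orbit, v² = GM / r, so r = GM / v².
r = 1.652e+17 / (170.125)² m ≈ 5.708e+12 m = 38.15 AU.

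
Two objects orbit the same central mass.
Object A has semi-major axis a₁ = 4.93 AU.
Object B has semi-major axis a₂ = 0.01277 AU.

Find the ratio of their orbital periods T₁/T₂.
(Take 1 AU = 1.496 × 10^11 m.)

Convert to SI: a₁ = 4.93 AU = 7.37528e+11 m; a₂ = 0.01277 AU = 1.91039e+09 m.
From Kepler's third law, (T₁/T₂)² = (a₁/a₂)³, so T₁/T₂ = (a₁/a₂)^(3/2).
a₁/a₂ = 7.37528e+11 / 1.91039e+09 = 386.061.
T₁/T₂ = (386.061)^(3/2) ≈ 7585.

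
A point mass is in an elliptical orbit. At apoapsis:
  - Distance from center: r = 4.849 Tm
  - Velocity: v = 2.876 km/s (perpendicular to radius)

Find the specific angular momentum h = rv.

Convert to SI: r = 4.849 Tm = 4.849e+12 m; v = 2.876 km/s = 2876 m/s.
With v perpendicular to r, h = r · v.
h = 4.849e+12 · 2876 m²/s ≈ 1.395e+16 m²/s.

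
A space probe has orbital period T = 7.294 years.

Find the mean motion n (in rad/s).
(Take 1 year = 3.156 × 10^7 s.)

Convert to SI: T = 7.294 years = 2.30199e+08 s.
n = 2π / T.
n = 2π / 2.30199e+08 s ≈ 2.729e-08 rad/s.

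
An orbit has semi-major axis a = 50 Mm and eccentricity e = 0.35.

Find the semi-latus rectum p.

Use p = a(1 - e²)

Convert to SI: a = 50 Mm = 5e+07 m.
p = a (1 − e²).
p = 5e+07 · (1 − (0.35)²) = 5e+07 · 0.8775 ≈ 4.388e+07 m = 43.88 Mm.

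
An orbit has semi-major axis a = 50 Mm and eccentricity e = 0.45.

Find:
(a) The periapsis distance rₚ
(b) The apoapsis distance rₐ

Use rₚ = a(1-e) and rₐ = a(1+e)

Convert to SI: a = 50 Mm = 5e+07 m.
(a) rₚ = a(1 − e) = 5e+07 · (1 − 0.45) = 5e+07 · 0.55 ≈ 2.75e+07 m = 27.5 Mm.
(b) rₐ = a(1 + e) = 5e+07 · (1 + 0.45) = 5e+07 · 1.45 ≈ 7.25e+07 m = 72.5 Mm.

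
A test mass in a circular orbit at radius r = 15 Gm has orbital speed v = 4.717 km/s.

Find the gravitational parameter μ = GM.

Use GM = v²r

Convert to SI: r = 15 Gm = 1.5e+10 m; v = 4.717 km/s = 4717 m/s.
For a circular orbit v² = GM/r, so GM = v² · r.
GM = (4717)² · 1.5e+10 m³/s² ≈ 3.338e+17 m³/s² = 3.338 × 10^17 m³/s².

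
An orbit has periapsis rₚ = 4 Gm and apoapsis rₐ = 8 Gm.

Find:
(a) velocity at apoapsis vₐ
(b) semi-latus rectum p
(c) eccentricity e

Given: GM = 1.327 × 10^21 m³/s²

Convert to SI: rₚ = 4 Gm = 4e+09 m; rₐ = 8 Gm = 8e+09 m.
(a) With a = (rₚ + rₐ)/2 = 6e+09 m, vₐ = √(GM (2/rₐ − 1/a)) = √(1.327e+21 · (2/8e+09 − 1/6e+09)) m/s ≈ 3.325e+05 m/s
(b) From a = (rₚ + rₐ)/2 = 6e+09 m and e = (rₐ − rₚ)/(rₐ + rₚ) = 0.333333, p = a(1 − e²) = 6e+09 · (1 − (0.333333)²) ≈ 5.333e+09 m
(c) e = (rₐ − rₚ)/(rₐ + rₚ) = (8e+09 − 4e+09)/(8e+09 + 4e+09) ≈ 0.3333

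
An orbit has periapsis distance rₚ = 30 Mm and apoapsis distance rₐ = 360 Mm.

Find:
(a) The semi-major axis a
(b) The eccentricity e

Convert to SI: rₚ = 30 Mm = 3e+07 m; rₐ = 360 Mm = 3.6e+08 m.
(a) a = (rₚ + rₐ) / 2 = (3e+07 + 3.6e+08) / 2 ≈ 1.95e+08 m = 195 Mm.
(b) e = (rₐ − rₚ) / (rₐ + rₚ) = (3.6e+08 − 3e+07) / (3.6e+08 + 3e+07) ≈ 0.8462.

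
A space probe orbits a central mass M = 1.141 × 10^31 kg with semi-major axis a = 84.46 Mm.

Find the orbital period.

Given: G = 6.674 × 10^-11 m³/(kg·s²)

Convert to SI: a = 84.46 Mm = 8.446e+07 m.
GM = G · M = 6.674e-11 · 1.141e+31 = 7.61503e+20 m³/s².
Kepler's third law: T = 2π √(a³ / GM).
Substituting a = 8.446e+07 m and GM = 7.61503e+20 m³/s²:
T = 2π √((8.446e+07)³ / 7.61503e+20) s
T ≈ 176.7 s = 2.946 minutes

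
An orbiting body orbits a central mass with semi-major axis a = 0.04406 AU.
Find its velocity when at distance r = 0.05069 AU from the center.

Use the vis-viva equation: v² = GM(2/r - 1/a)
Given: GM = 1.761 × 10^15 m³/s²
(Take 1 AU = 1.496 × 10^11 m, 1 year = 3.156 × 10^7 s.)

Convert to SI: a = 0.04406 AU = 6.59138e+09 m; r = 0.05069 AU = 7.58322e+09 m.
Vis-viva: v = √(GM · (2/r − 1/a)).
2/r − 1/a = 2/7.58322e+09 − 1/6.59138e+09 = 1.12027e-10 m⁻¹.
v = √(1.761e+15 · 1.12027e-10) m/s ≈ 444.2 m/s = 0.0937 AU/year.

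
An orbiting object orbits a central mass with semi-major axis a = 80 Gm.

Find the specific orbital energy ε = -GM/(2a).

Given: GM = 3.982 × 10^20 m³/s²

Convert to SI: a = 80 Gm = 8e+10 m.
ε = −GM / (2a).
ε = −3.982e+20 / (2 · 8e+10) J/kg ≈ -2.489e+09 J/kg = -2.489 GJ/kg.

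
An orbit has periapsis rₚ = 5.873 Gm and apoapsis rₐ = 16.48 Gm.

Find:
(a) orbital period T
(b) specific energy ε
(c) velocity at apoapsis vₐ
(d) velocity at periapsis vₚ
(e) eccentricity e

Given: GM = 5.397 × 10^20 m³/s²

Convert to SI: rₚ = 5.873 Gm = 5.873e+09 m; rₐ = 16.48 Gm = 1.648e+10 m.
(a) With a = (rₚ + rₐ)/2 = 1.11765e+10 m, T = 2π √(a³/GM) = 2π √((1.11765e+10)³/5.397e+20) s ≈ 3.196e+05 s
(b) With a = (rₚ + rₐ)/2 = 1.11765e+10 m, ε = −GM/(2a) = −5.397e+20/(2 · 1.11765e+10) J/kg ≈ -2.414e+10 J/kg
(c) With a = (rₚ + rₐ)/2 = 1.11765e+10 m, vₐ = √(GM (2/rₐ − 1/a)) = √(5.397e+20 · (2/1.648e+10 − 1/1.11765e+10)) m/s ≈ 1.312e+05 m/s
(d) With a = (rₚ + rₐ)/2 = 1.11765e+10 m, vₚ = √(GM (2/rₚ − 1/a)) = √(5.397e+20 · (2/5.873e+09 − 1/1.11765e+10)) m/s ≈ 3.681e+05 m/s
(e) e = (rₐ − rₚ)/(rₐ + rₚ) = (1.648e+10 − 5.873e+09)/(1.648e+10 + 5.873e+09) ≈ 0.4745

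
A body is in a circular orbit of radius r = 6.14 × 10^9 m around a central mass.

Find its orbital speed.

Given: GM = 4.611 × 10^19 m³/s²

For a circular orbit, gravity supplies the centripetal force, so v = √(GM / r).
v = √(4.611e+19 / 6.14e+09) m/s ≈ 8.666e+04 m/s = 86.66 km/s.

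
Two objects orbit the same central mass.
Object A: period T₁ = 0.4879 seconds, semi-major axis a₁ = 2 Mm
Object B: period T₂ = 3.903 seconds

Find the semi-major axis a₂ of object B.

Convert to SI: a₁ = 2 Mm = 2e+06 m.
Kepler's third law: (T₁/T₂)² = (a₁/a₂)³ ⇒ a₂ = a₁ · (T₂/T₁)^(2/3).
T₂/T₁ = 3.903 / 0.4879 = 7.99959.
a₂ = 2e+06 · (7.99959)^(2/3) m ≈ 8e+06 m = 8 Mm.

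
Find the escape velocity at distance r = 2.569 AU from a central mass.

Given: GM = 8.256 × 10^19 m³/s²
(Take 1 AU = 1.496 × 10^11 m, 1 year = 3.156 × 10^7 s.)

Convert to SI: r = 2.569 AU = 3.84322e+11 m.
Escape velocity comes from setting total energy to zero: ½v² − GM/r = 0 ⇒ v_esc = √(2GM / r).
v_esc = √(2 · 8.256e+19 / 3.84322e+11) m/s ≈ 2.073e+04 m/s = 4.373 AU/year.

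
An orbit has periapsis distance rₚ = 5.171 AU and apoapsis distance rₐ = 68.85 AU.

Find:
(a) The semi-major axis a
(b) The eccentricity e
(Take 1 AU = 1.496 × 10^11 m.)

Convert to SI: rₚ = 5.171 AU = 7.73582e+11 m; rₐ = 68.85 AU = 1.03e+13 m.
(a) a = (rₚ + rₐ) / 2 = (7.73582e+11 + 1.03e+13) / 2 ≈ 5.537e+12 m = 37.01 AU.
(b) e = (rₐ − rₚ) / (rₐ + rₚ) = (1.03e+13 − 7.73582e+11) / (1.03e+13 + 7.73582e+11) ≈ 0.8603.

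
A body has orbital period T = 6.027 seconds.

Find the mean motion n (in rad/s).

n = 2π / T.
n = 2π / 6.027 s ≈ 1.043 rad/s.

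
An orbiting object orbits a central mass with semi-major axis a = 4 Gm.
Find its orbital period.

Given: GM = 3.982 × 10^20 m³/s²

Convert to SI: a = 4 Gm = 4e+09 m.
Kepler's third law: T = 2π √(a³ / GM).
Substituting a = 4e+09 m and GM = 3.982e+20 m³/s²:
T = 2π √((4e+09)³ / 3.982e+20) s
T ≈ 7.966e+04 s = 22.13 hours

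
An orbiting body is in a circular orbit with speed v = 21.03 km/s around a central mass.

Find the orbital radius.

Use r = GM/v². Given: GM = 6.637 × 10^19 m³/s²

Convert to SI: v = 21.03 km/s = 21030 m/s.
For a circular orbit, v² = GM / r, so r = GM / v².
r = 6.637e+19 / (21030)² m ≈ 1.501e+11 m = 150.1 Gm.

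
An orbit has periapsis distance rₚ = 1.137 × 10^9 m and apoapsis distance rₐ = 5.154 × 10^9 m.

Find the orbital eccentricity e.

e = (rₐ − rₚ) / (rₐ + rₚ).
e = (5.154e+09 − 1.137e+09) / (5.154e+09 + 1.137e+09) = 4.017e+09 / 6.291e+09 ≈ 0.6385.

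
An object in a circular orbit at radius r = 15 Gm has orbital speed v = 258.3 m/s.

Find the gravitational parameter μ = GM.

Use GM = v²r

Convert to SI: r = 15 Gm = 1.5e+10 m.
For a circular orbit v² = GM/r, so GM = v² · r.
GM = (258.3)² · 1.5e+10 m³/s² ≈ 1.001e+15 m³/s² = 1.001 × 10^15 m³/s².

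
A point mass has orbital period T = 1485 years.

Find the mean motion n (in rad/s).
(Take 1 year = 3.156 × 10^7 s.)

Convert to SI: T = 1485 years = 4.68666e+10 s.
n = 2π / T.
n = 2π / 4.68666e+10 s ≈ 1.341e-10 rad/s.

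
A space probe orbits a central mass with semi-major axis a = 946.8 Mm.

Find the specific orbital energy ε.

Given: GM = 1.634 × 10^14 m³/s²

Convert to SI: a = 946.8 Mm = 9.468e+08 m.
ε = −GM / (2a).
ε = −1.634e+14 / (2 · 9.468e+08) J/kg ≈ -8.629e+04 J/kg = -86.29 kJ/kg.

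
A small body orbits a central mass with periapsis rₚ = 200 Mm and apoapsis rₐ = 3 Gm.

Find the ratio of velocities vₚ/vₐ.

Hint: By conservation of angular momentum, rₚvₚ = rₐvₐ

Convert to SI: rₚ = 200 Mm = 2e+08 m; rₐ = 3 Gm = 3e+09 m.
Conservation of angular momentum gives rₚvₚ = rₐvₐ, so vₚ/vₐ = rₐ/rₚ.
vₚ/vₐ = 3e+09 / 2e+08 ≈ 15.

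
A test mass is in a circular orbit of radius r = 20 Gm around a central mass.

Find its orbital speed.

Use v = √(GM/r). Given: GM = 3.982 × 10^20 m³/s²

Convert to SI: r = 20 Gm = 2e+10 m.
For a circular orbit, gravity supplies the centripetal force, so v = √(GM / r).
v = √(3.982e+20 / 2e+10) m/s ≈ 1.411e+05 m/s = 141.1 km/s.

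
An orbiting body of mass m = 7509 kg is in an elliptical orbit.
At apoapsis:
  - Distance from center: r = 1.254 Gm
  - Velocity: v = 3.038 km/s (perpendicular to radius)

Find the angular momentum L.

Convert to SI: r = 1.254 Gm = 1.254e+09 m; v = 3.038 km/s = 3038 m/s.
Since v is perpendicular to r, L = m · v · r.
L = 7509 · 3038 · 1.254e+09 kg·m²/s ≈ 2.861e+16 kg·m²/s.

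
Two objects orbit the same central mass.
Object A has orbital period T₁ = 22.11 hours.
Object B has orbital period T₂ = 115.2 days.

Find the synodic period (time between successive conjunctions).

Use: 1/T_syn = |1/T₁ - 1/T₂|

Convert to SI: T₁ = 22.11 hours = 79596 s; T₂ = 115.2 days = 9.95328e+06 s.
T_syn = |T₁ · T₂ / (T₁ − T₂)|.
T_syn = |79596 · 9.95328e+06 / (79596 − 9.95328e+06)| s ≈ 8.024e+04 s = 22.29 hours.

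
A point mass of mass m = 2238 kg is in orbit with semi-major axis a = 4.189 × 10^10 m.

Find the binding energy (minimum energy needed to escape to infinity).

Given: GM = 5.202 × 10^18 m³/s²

Total orbital energy is E = −GMm/(2a); binding energy is E_bind = −E = GMm/(2a).
E_bind = 5.202e+18 · 2238 / (2 · 4.189e+10) J ≈ 1.39e+11 J = 139 GJ.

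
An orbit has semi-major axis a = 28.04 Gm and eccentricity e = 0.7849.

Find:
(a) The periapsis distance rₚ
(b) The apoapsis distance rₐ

Convert to SI: a = 28.04 Gm = 2.804e+10 m.
(a) rₚ = a(1 − e) = 2.804e+10 · (1 − 0.7849) = 2.804e+10 · 0.2151 ≈ 6.031e+09 m = 6.031 Gm.
(b) rₐ = a(1 + e) = 2.804e+10 · (1 + 0.7849) = 2.804e+10 · 1.7849 ≈ 5.005e+10 m = 50.05 Gm.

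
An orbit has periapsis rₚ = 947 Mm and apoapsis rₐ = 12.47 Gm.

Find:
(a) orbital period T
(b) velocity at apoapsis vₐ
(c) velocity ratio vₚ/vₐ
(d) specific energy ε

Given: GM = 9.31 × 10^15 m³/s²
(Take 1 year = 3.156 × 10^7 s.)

Convert to SI: rₚ = 947 Mm = 9.47e+08 m; rₐ = 12.47 Gm = 1.247e+10 m.
(a) With a = (rₚ + rₐ)/2 = 6.7085e+09 m, T = 2π √(a³/GM) = 2π √((6.7085e+09)³/9.31e+15) s ≈ 3.578e+07 s
(b) With a = (rₚ + rₐ)/2 = 6.7085e+09 m, vₐ = √(GM (2/rₐ − 1/a)) = √(9.31e+15 · (2/1.247e+10 − 1/6.7085e+09)) m/s ≈ 324.6 m/s
(c) Conservation of angular momentum (rₚvₚ = rₐvₐ) gives vₚ/vₐ = rₐ/rₚ = 1.247e+10/9.47e+08 ≈ 13.17
(d) With a = (rₚ + rₐ)/2 = 6.7085e+09 m, ε = −GM/(2a) = −9.31e+15/(2 · 6.7085e+09) J/kg ≈ -6.939e+05 J/kg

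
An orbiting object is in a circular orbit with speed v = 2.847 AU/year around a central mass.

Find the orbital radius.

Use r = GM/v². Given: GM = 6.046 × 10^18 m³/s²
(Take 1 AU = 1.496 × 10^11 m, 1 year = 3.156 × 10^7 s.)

Convert to SI: v = 2.847 AU/year = 13495.3 m/s.
For a circular orbit, v² = GM / r, so r = GM / v².
r = 6.046e+18 / (13495.3)² m ≈ 3.32e+10 m = 0.2219 AU.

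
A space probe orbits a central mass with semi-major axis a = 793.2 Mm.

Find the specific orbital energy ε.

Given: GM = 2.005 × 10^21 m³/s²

Convert to SI: a = 793.2 Mm = 7.932e+08 m.
ε = −GM / (2a).
ε = −2.005e+21 / (2 · 7.932e+08) J/kg ≈ -1.264e+12 J/kg = -1264 GJ/kg.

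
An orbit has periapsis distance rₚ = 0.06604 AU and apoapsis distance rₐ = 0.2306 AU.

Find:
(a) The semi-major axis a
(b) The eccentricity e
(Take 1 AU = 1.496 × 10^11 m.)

Convert to SI: rₚ = 0.06604 AU = 9.87958e+09 m; rₐ = 0.2306 AU = 3.44978e+10 m.
(a) a = (rₚ + rₐ) / 2 = (9.87958e+09 + 3.44978e+10) / 2 ≈ 2.219e+10 m = 0.1483 AU.
(b) e = (rₐ − rₚ) / (rₐ + rₚ) = (3.44978e+10 − 9.87958e+09) / (3.44978e+10 + 9.87958e+09) ≈ 0.5547.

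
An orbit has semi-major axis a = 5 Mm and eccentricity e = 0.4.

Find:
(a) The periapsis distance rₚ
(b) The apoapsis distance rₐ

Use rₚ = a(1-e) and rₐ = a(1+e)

Convert to SI: a = 5 Mm = 5e+06 m.
(a) rₚ = a(1 − e) = 5e+06 · (1 − 0.4) = 5e+06 · 0.6 ≈ 3e+06 m = 3 Mm.
(b) rₐ = a(1 + e) = 5e+06 · (1 + 0.4) = 5e+06 · 1.4 ≈ 7e+06 m = 7 Mm.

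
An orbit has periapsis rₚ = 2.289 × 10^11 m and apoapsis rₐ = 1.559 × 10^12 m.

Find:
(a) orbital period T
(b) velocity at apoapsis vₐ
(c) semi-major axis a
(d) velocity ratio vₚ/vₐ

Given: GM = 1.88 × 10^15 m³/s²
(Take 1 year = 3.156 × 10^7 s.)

(a) With a = (rₚ + rₐ)/2 = 8.9395e+11 m, T = 2π √(a³/GM) = 2π √((8.9395e+11)³/1.88e+15) s ≈ 1.225e+11 s
(b) With a = (rₚ + rₐ)/2 = 8.9395e+11 m, vₐ = √(GM (2/rₐ − 1/a)) = √(1.88e+15 · (2/1.559e+12 − 1/8.9395e+11)) m/s ≈ 17.57 m/s
(c) a = (rₚ + rₐ)/2 = (2.289e+11 + 1.559e+12)/2 ≈ 8.94e+11 m
(d) Conservation of angular momentum (rₚvₚ = rₐvₐ) gives vₚ/vₐ = rₐ/rₚ = 1.559e+12/2.289e+11 ≈ 6.811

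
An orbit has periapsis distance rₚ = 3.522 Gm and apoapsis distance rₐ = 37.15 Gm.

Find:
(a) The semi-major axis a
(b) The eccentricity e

Convert to SI: rₚ = 3.522 Gm = 3.522e+09 m; rₐ = 37.15 Gm = 3.715e+10 m.
(a) a = (rₚ + rₐ) / 2 = (3.522e+09 + 3.715e+10) / 2 ≈ 2.034e+10 m = 20.34 Gm.
(b) e = (rₐ − rₚ) / (rₐ + rₚ) = (3.715e+10 − 3.522e+09) / (3.715e+10 + 3.522e+09) ≈ 0.8268.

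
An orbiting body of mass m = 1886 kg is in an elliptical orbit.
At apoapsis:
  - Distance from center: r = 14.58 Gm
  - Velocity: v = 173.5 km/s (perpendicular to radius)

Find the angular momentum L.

Convert to SI: r = 14.58 Gm = 1.458e+10 m; v = 173.5 km/s = 173500 m/s.
Since v is perpendicular to r, L = m · v · r.
L = 1886 · 173500 · 1.458e+10 kg·m²/s ≈ 4.771e+18 kg·m²/s.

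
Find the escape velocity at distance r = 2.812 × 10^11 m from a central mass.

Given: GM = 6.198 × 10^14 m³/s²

Escape velocity comes from setting total energy to zero: ½v² − GM/r = 0 ⇒ v_esc = √(2GM / r).
v_esc = √(2 · 6.198e+14 / 2.812e+11) m/s ≈ 66.39 m/s = 66.39 m/s.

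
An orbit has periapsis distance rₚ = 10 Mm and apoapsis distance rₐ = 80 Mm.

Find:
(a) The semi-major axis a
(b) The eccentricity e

Convert to SI: rₚ = 10 Mm = 1e+07 m; rₐ = 80 Mm = 8e+07 m.
(a) a = (rₚ + rₐ) / 2 = (1e+07 + 8e+07) / 2 ≈ 4.5e+07 m = 45 Mm.
(b) e = (rₐ − rₚ) / (rₐ + rₚ) = (8e+07 − 1e+07) / (8e+07 + 1e+07) ≈ 0.7778.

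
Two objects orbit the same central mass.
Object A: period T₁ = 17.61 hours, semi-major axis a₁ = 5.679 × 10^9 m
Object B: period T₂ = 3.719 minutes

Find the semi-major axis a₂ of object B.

Convert to SI: T₁ = 17.61 hours = 63396 s; T₂ = 3.719 minutes = 223.14 s.
Kepler's third law: (T₁/T₂)² = (a₁/a₂)³ ⇒ a₂ = a₁ · (T₂/T₁)^(2/3).
T₂/T₁ = 223.14 / 63396 = 0.00351978.
a₂ = 5.679e+09 · (0.00351978)^(2/3) m ≈ 1.314e+08 m = 1.314 × 10^8 m.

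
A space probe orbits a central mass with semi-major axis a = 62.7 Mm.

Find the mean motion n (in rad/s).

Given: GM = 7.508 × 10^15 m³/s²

Convert to SI: a = 62.7 Mm = 6.27e+07 m.
n = √(GM / a³).
n = √(7.508e+15 / (6.27e+07)³) rad/s ≈ 0.0001745 rad/s.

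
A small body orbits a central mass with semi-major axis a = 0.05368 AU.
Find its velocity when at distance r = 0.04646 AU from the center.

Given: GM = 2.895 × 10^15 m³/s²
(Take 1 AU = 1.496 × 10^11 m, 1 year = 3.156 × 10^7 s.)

Convert to SI: a = 0.05368 AU = 8.03053e+09 m; r = 0.04646 AU = 6.95042e+09 m.
Vis-viva: v = √(GM · (2/r − 1/a)).
2/r − 1/a = 2/6.95042e+09 − 1/8.03053e+09 = 1.63228e-10 m⁻¹.
v = √(2.895e+15 · 1.63228e-10) m/s ≈ 687.4 m/s = 0.145 AU/year.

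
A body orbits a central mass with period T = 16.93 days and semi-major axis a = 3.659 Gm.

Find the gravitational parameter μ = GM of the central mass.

Convert to SI: T = 16.93 days = 1.46275e+06 s; a = 3.659 Gm = 3.659e+09 m.
GM = 4π² · a³ / T².
GM = 4π² · (3.659e+09)³ / (1.46275e+06)² m³/s² ≈ 9.039e+17 m³/s² = 9.039 × 10^17 m³/s².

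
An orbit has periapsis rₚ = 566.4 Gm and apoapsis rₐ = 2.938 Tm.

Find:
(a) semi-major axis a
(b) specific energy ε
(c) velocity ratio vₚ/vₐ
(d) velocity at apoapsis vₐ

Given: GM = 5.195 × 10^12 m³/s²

Convert to SI: rₚ = 566.4 Gm = 5.664e+11 m; rₐ = 2.938 Tm = 2.938e+12 m.
(a) a = (rₚ + rₐ)/2 = (5.664e+11 + 2.938e+12)/2 ≈ 1.752e+12 m
(b) With a = (rₚ + rₐ)/2 = 1.7522e+12 m, ε = −GM/(2a) = −5.195e+12/(2 · 1.7522e+12) J/kg ≈ -1.482 J/kg
(c) Conservation of angular momentum (rₚvₚ = rₐvₐ) gives vₚ/vₐ = rₐ/rₚ = 2.938e+12/5.664e+11 ≈ 5.187
(d) With a = (rₚ + rₐ)/2 = 1.7522e+12 m, vₐ = √(GM (2/rₐ − 1/a)) = √(5.195e+12 · (2/2.938e+12 − 1/1.7522e+12)) m/s ≈ 0.756 m/s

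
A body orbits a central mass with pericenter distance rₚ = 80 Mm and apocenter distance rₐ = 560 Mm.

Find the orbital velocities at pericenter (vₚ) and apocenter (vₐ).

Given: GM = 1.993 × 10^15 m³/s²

Convert to SI: rₚ = 80 Mm = 8e+07 m; rₐ = 560 Mm = 5.6e+08 m.
Use the vis-viva equation v² = GM(2/r − 1/a) with a = (rₚ + rₐ)/2 = (8e+07 + 5.6e+08)/2 = 3.2e+08 m.
vₚ = √(GM · (2/rₚ − 1/a)) = √(1.993e+15 · (2/8e+07 − 1/3.2e+08)) m/s ≈ 6603 m/s = 6.603 km/s.
vₐ = √(GM · (2/rₐ − 1/a)) = √(1.993e+15 · (2/5.6e+08 − 1/3.2e+08)) m/s ≈ 943.3 m/s = 943.3 m/s.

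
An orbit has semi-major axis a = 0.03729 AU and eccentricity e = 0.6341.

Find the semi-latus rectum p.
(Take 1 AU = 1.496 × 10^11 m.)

Convert to SI: a = 0.03729 AU = 5.57858e+09 m.
p = a (1 − e²).
p = 5.57858e+09 · (1 − (0.6341)²) = 5.57858e+09 · 0.597917 ≈ 3.336e+09 m = 0.0223 AU.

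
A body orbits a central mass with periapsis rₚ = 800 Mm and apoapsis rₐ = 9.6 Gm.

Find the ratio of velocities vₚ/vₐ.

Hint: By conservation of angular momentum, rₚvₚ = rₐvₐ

Convert to SI: rₚ = 800 Mm = 8e+08 m; rₐ = 9.6 Gm = 9.6e+09 m.
Conservation of angular momentum gives rₚvₚ = rₐvₐ, so vₚ/vₐ = rₐ/rₚ.
vₚ/vₐ = 9.6e+09 / 8e+08 ≈ 12.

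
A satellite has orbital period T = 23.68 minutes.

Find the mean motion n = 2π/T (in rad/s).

Convert to SI: T = 23.68 minutes = 1420.8 s.
n = 2π / T.
n = 2π / 1420.8 s ≈ 0.004422 rad/s.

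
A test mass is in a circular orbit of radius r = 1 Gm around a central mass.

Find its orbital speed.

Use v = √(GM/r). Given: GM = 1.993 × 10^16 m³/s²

Convert to SI: r = 1 Gm = 1e+09 m.
For a circular orbit, gravity supplies the centripetal force, so v = √(GM / r).
v = √(1.993e+16 / 1e+09) m/s ≈ 4464 m/s = 4.464 km/s.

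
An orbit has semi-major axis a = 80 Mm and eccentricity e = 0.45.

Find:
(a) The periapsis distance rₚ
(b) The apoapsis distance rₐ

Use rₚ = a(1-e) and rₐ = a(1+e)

Convert to SI: a = 80 Mm = 8e+07 m.
(a) rₚ = a(1 − e) = 8e+07 · (1 − 0.45) = 8e+07 · 0.55 ≈ 4.4e+07 m = 44 Mm.
(b) rₐ = a(1 + e) = 8e+07 · (1 + 0.45) = 8e+07 · 1.45 ≈ 1.16e+08 m = 116 Mm.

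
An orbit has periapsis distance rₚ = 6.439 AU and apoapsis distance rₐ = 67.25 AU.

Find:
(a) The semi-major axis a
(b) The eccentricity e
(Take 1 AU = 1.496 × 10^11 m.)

Convert to SI: rₚ = 6.439 AU = 9.63274e+11 m; rₐ = 67.25 AU = 1.00606e+13 m.
(a) a = (rₚ + rₐ) / 2 = (9.63274e+11 + 1.00606e+13) / 2 ≈ 5.512e+12 m = 36.84 AU.
(b) e = (rₐ − rₚ) / (rₐ + rₚ) = (1.00606e+13 − 9.63274e+11) / (1.00606e+13 + 9.63274e+11) ≈ 0.8252.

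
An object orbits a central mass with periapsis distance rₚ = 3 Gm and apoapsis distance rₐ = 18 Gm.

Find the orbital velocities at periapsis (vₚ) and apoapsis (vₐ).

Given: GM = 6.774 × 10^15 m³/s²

Convert to SI: rₚ = 3 Gm = 3e+09 m; rₐ = 18 Gm = 1.8e+10 m.
Use the vis-viva equation v² = GM(2/r − 1/a) with a = (rₚ + rₐ)/2 = (3e+09 + 1.8e+10)/2 = 1.05e+10 m.
vₚ = √(GM · (2/rₚ − 1/a)) = √(6.774e+15 · (2/3e+09 − 1/1.05e+10)) m/s ≈ 1967 m/s = 1.967 km/s.
vₐ = √(GM · (2/rₐ − 1/a)) = √(6.774e+15 · (2/1.8e+10 − 1/1.05e+10)) m/s ≈ 327.9 m/s = 327.9 m/s.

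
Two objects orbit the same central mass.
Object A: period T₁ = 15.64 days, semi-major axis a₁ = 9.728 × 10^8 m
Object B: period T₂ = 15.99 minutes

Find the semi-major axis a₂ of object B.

Convert to SI: T₁ = 15.64 days = 1.3513e+06 s; T₂ = 15.99 minutes = 959.4 s.
Kepler's third law: (T₁/T₂)² = (a₁/a₂)³ ⇒ a₂ = a₁ · (T₂/T₁)^(2/3).
T₂/T₁ = 959.4 / 1.3513e+06 = 0.000709985.
a₂ = 9.728e+08 · (0.000709985)^(2/3) m ≈ 7.742e+06 m = 7.742 × 10^6 m.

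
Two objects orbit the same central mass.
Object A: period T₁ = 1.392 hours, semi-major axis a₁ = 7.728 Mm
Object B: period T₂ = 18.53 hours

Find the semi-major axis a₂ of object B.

Convert to SI: T₁ = 1.392 hours = 5011.2 s; a₁ = 7.728 Mm = 7.728e+06 m; T₂ = 18.53 hours = 66708 s.
Kepler's third law: (T₁/T₂)² = (a₁/a₂)³ ⇒ a₂ = a₁ · (T₂/T₁)^(2/3).
T₂/T₁ = 66708 / 5011.2 = 13.3118.
a₂ = 7.728e+06 · (13.3118)^(2/3) m ≈ 4.341e+07 m = 43.41 Mm.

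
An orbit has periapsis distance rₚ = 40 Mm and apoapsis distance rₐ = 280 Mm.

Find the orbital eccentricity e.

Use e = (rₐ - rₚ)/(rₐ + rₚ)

Convert to SI: rₚ = 40 Mm = 4e+07 m; rₐ = 280 Mm = 2.8e+08 m.
e = (rₐ − rₚ) / (rₐ + rₚ).
e = (2.8e+08 − 4e+07) / (2.8e+08 + 4e+07) = 2.4e+08 / 3.2e+08 ≈ 0.75.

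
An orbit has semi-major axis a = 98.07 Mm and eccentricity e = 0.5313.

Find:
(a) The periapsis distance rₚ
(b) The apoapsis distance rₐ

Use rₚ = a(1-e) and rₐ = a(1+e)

Convert to SI: a = 98.07 Mm = 9.807e+07 m.
(a) rₚ = a(1 − e) = 9.807e+07 · (1 − 0.5313) = 9.807e+07 · 0.4687 ≈ 4.597e+07 m = 45.97 Mm.
(b) rₐ = a(1 + e) = 9.807e+07 · (1 + 0.5313) = 9.807e+07 · 1.5313 ≈ 1.502e+08 m = 150.2 Mm.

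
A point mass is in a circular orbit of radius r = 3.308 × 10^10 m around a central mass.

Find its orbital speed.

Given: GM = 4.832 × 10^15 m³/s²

For a circular orbit, gravity supplies the centripetal force, so v = √(GM / r).
v = √(4.832e+15 / 3.308e+10) m/s ≈ 382.2 m/s = 382.2 m/s.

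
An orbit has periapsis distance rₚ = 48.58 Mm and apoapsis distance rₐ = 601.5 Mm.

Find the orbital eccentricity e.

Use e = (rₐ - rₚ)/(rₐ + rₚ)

Convert to SI: rₚ = 48.58 Mm = 4.858e+07 m; rₐ = 601.5 Mm = 6.015e+08 m.
e = (rₐ − rₚ) / (rₐ + rₚ).
e = (6.015e+08 − 4.858e+07) / (6.015e+08 + 4.858e+07) = 5.5292e+08 / 6.5008e+08 ≈ 0.8505.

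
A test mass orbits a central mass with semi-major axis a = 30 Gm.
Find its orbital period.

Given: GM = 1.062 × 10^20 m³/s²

Convert to SI: a = 30 Gm = 3e+10 m.
Kepler's third law: T = 2π √(a³ / GM).
Substituting a = 3e+10 m and GM = 1.062e+20 m³/s²:
T = 2π √((3e+10)³ / 1.062e+20) s
T ≈ 3.168e+06 s = 36.67 days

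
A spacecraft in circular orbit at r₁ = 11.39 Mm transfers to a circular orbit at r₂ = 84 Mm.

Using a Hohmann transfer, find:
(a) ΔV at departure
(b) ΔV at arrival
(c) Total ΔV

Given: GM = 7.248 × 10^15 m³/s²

Convert to SI: r₁ = 11.39 Mm = 1.139e+07 m; r₂ = 84 Mm = 8.4e+07 m.
Transfer semi-major axis: a_t = (r₁ + r₂)/2 = (1.139e+07 + 8.4e+07)/2 = 4.7695e+07 m.
Circular speeds: v₁ = √(GM/r₁) = 25225.9 m/s, v₂ = √(GM/r₂) = 9289.01 m/s.
Transfer speeds (vis-viva v² = GM(2/r − 1/a_t)): v₁ᵗ = 33477.3 m/s, v₂ᵗ = 4539.36 m/s.
(a) ΔV₁ = |v₁ᵗ − v₁| ≈ 8251 m/s = 8.251 km/s.
(b) ΔV₂ = |v₂ − v₂ᵗ| ≈ 4750 m/s = 4.75 km/s.
(c) ΔV_total = ΔV₁ + ΔV₂ ≈ 1.3e+04 m/s = 13 km/s.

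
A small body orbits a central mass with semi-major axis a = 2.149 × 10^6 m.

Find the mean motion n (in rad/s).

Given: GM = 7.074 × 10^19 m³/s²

n = √(GM / a³).
n = √(7.074e+19 / (2.149e+06)³) rad/s ≈ 2.67 rad/s.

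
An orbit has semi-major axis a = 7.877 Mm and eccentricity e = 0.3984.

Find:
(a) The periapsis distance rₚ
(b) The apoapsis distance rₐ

Convert to SI: a = 7.877 Mm = 7.877e+06 m.
(a) rₚ = a(1 − e) = 7.877e+06 · (1 − 0.3984) = 7.877e+06 · 0.6016 ≈ 4.739e+06 m = 4.739 Mm.
(b) rₐ = a(1 + e) = 7.877e+06 · (1 + 0.3984) = 7.877e+06 · 1.3984 ≈ 1.102e+07 m = 11.02 Mm.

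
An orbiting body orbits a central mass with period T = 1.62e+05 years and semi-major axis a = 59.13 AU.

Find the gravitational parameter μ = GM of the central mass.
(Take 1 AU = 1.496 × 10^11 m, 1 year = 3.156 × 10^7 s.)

Convert to SI: T = 1.62e+05 years = 5.11272e+12 s; a = 59.13 AU = 8.84585e+12 m.
GM = 4π² · a³ / T².
GM = 4π² · (8.84585e+12)³ / (5.11272e+12)² m³/s² ≈ 1.045e+15 m³/s² = 1.045 × 10^15 m³/s².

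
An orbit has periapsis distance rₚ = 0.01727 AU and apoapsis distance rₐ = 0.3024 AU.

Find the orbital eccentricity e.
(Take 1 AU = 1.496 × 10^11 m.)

Convert to SI: rₚ = 0.01727 AU = 2.58359e+09 m; rₐ = 0.3024 AU = 4.5239e+10 m.
e = (rₐ − rₚ) / (rₐ + rₚ).
e = (4.5239e+10 − 2.58359e+09) / (4.5239e+10 + 2.58359e+09) = 4.26554e+10 / 4.78226e+10 ≈ 0.892.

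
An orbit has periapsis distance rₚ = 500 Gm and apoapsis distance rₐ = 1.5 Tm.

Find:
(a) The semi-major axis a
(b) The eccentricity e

Convert to SI: rₚ = 500 Gm = 5e+11 m; rₐ = 1.5 Tm = 1.5e+12 m.
(a) a = (rₚ + rₐ) / 2 = (5e+11 + 1.5e+12) / 2 ≈ 1e+12 m = 1 Tm.
(b) e = (rₐ − rₚ) / (rₐ + rₚ) = (1.5e+12 − 5e+11) / (1.5e+12 + 5e+11) ≈ 0.5.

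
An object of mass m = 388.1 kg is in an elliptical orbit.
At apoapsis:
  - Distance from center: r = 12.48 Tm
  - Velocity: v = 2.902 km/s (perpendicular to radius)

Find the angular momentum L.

Convert to SI: r = 12.48 Tm = 1.248e+13 m; v = 2.902 km/s = 2902 m/s.
Since v is perpendicular to r, L = m · v · r.
L = 388.1 · 2902 · 1.248e+13 kg·m²/s ≈ 1.406e+19 kg·m²/s.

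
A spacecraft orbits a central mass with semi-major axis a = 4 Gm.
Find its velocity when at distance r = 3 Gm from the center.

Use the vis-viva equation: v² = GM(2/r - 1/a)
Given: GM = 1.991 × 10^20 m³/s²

Convert to SI: a = 4 Gm = 4e+09 m; r = 3 Gm = 3e+09 m.
Vis-viva: v = √(GM · (2/r − 1/a)).
2/r − 1/a = 2/3e+09 − 1/4e+09 = 4.16667e-10 m⁻¹.
v = √(1.991e+20 · 4.16667e-10) m/s ≈ 2.88e+05 m/s = 288 km/s.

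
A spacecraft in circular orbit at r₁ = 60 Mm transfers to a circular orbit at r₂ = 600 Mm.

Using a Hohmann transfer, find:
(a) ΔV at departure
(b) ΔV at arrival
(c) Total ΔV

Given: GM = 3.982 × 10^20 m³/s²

Convert to SI: r₁ = 60 Mm = 6e+07 m; r₂ = 600 Mm = 6e+08 m.
Transfer semi-major axis: a_t = (r₁ + r₂)/2 = (6e+07 + 6e+08)/2 = 3.3e+08 m.
Circular speeds: v₁ = √(GM/r₁) = 2.57617e+06 m/s, v₂ = √(GM/r₂) = 814657 m/s.
Transfer speeds (vis-viva v² = GM(2/r − 1/a_t)): v₁ᵗ = 3.47371e+06 m/s, v₂ᵗ = 347371 m/s.
(a) ΔV₁ = |v₁ᵗ − v₁| ≈ 8.975e+05 m/s = 897.5 km/s.
(b) ΔV₂ = |v₂ − v₂ᵗ| ≈ 4.673e+05 m/s = 467.3 km/s.
(c) ΔV_total = ΔV₁ + ΔV₂ ≈ 1.365e+06 m/s = 1365 km/s.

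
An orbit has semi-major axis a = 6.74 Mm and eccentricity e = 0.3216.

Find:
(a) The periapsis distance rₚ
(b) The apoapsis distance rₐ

Convert to SI: a = 6.74 Mm = 6.74e+06 m.
(a) rₚ = a(1 − e) = 6.74e+06 · (1 − 0.3216) = 6.74e+06 · 0.6784 ≈ 4.572e+06 m = 4.572 Mm.
(b) rₐ = a(1 + e) = 6.74e+06 · (1 + 0.3216) = 6.74e+06 · 1.3216 ≈ 8.908e+06 m = 8.908 Mm.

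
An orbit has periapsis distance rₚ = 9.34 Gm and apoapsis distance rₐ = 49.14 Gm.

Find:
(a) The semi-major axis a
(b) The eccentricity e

Convert to SI: rₚ = 9.34 Gm = 9.34e+09 m; rₐ = 49.14 Gm = 4.914e+10 m.
(a) a = (rₚ + rₐ) / 2 = (9.34e+09 + 4.914e+10) / 2 ≈ 2.924e+10 m = 29.24 Gm.
(b) e = (rₐ − rₚ) / (rₐ + rₚ) = (4.914e+10 − 9.34e+09) / (4.914e+10 + 9.34e+09) ≈ 0.6806.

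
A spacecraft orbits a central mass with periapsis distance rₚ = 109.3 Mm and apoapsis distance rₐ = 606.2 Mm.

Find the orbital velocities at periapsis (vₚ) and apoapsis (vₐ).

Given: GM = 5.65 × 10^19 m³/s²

Convert to SI: rₚ = 109.3 Mm = 1.093e+08 m; rₐ = 606.2 Mm = 6.062e+08 m.
Use the vis-viva equation v² = GM(2/r − 1/a) with a = (rₚ + rₐ)/2 = (1.093e+08 + 6.062e+08)/2 = 3.5775e+08 m.
vₚ = √(GM · (2/rₚ − 1/a)) = √(5.65e+19 · (2/1.093e+08 − 1/3.5775e+08)) m/s ≈ 9.359e+05 m/s = 935.9 km/s.
vₐ = √(GM · (2/rₐ − 1/a)) = √(5.65e+19 · (2/6.062e+08 − 1/3.5775e+08)) m/s ≈ 1.687e+05 m/s = 168.7 km/s.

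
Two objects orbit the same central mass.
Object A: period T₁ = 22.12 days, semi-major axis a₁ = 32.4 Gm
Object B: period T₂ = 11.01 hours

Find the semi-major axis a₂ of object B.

Convert to SI: T₁ = 22.12 days = 1.91117e+06 s; a₁ = 32.4 Gm = 3.24e+10 m; T₂ = 11.01 hours = 39636 s.
Kepler's third law: (T₁/T₂)² = (a₁/a₂)³ ⇒ a₂ = a₁ · (T₂/T₁)^(2/3).
T₂/T₁ = 39636 / 1.91117e+06 = 0.0207392.
a₂ = 3.24e+10 · (0.0207392)^(2/3) m ≈ 2.446e+09 m = 2.446 Gm.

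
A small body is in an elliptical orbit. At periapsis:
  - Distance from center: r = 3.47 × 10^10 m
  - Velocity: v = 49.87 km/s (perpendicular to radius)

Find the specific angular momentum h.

Convert to SI: v = 49.87 km/s = 49870 m/s.
With v perpendicular to r, h = r · v.
h = 3.47e+10 · 49870 m²/s ≈ 1.73e+15 m²/s.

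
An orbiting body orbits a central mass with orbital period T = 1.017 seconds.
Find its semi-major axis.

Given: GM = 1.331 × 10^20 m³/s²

Invert Kepler's third law: a = (GM · T² / (4π²))^(1/3).
Substituting T = 1.017 s and GM = 1.331e+20 m³/s²:
a = (1.331e+20 · (1.017)² / (4π²))^(1/3) m
a ≈ 1.516e+06 m = 1.516 × 10^6 m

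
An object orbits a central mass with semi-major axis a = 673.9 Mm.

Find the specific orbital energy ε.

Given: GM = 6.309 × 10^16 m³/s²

Convert to SI: a = 673.9 Mm = 6.739e+08 m.
ε = −GM / (2a).
ε = −6.309e+16 / (2 · 6.739e+08) J/kg ≈ -4.681e+07 J/kg = -46.81 MJ/kg.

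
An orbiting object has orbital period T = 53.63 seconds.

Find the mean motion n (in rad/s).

n = 2π / T.
n = 2π / 53.63 s ≈ 0.1172 rad/s.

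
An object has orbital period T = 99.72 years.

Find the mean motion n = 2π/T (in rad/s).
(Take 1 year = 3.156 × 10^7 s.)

Convert to SI: T = 99.72 years = 3.14716e+09 s.
n = 2π / T.
n = 2π / 3.14716e+09 s ≈ 1.996e-09 rad/s.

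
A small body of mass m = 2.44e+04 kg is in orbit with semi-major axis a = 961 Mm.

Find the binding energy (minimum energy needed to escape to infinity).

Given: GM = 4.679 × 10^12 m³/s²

Convert to SI: a = 961 Mm = 9.61e+08 m.
Total orbital energy is E = −GMm/(2a); binding energy is E_bind = −E = GMm/(2a).
E_bind = 4.679e+12 · 2.44e+04 / (2 · 9.61e+08) J ≈ 5.94e+07 J = 59.4 MJ.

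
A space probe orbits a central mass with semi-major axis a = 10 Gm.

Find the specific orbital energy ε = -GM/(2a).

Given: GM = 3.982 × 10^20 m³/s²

Convert to SI: a = 10 Gm = 1e+10 m.
ε = −GM / (2a).
ε = −3.982e+20 / (2 · 1e+10) J/kg ≈ -1.991e+10 J/kg = -19.91 GJ/kg.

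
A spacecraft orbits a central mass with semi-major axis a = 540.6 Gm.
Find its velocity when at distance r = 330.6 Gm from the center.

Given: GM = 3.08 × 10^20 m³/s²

Convert to SI: a = 540.6 Gm = 5.406e+11 m; r = 330.6 Gm = 3.306e+11 m.
Vis-viva: v = √(GM · (2/r − 1/a)).
2/r − 1/a = 2/3.306e+11 − 1/5.406e+11 = 4.19981e-12 m⁻¹.
v = √(3.08e+20 · 4.19981e-12) m/s ≈ 3.597e+04 m/s = 35.97 km/s.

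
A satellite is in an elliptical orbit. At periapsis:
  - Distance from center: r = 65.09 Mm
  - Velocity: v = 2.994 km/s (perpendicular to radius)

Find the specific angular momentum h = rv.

Convert to SI: r = 65.09 Mm = 6.509e+07 m; v = 2.994 km/s = 2994 m/s.
With v perpendicular to r, h = r · v.
h = 6.509e+07 · 2994 m²/s ≈ 1.949e+11 m²/s.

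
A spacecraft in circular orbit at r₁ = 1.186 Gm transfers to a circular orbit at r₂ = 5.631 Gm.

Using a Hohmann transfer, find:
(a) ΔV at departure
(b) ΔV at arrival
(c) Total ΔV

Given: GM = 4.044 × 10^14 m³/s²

Convert to SI: r₁ = 1.186 Gm = 1.186e+09 m; r₂ = 5.631 Gm = 5.631e+09 m.
Transfer semi-major axis: a_t = (r₁ + r₂)/2 = (1.186e+09 + 5.631e+09)/2 = 3.4085e+09 m.
Circular speeds: v₁ = √(GM/r₁) = 583.933 m/s, v₂ = √(GM/r₂) = 267.986 m/s.
Transfer speeds (vis-viva v² = GM(2/r − 1/a_t)): v₁ᵗ = 750.541 m/s, v₂ᵗ = 158.079 m/s.
(a) ΔV₁ = |v₁ᵗ − v₁| ≈ 166.6 m/s = 166.6 m/s.
(b) ΔV₂ = |v₂ − v₂ᵗ| ≈ 109.9 m/s = 109.9 m/s.
(c) ΔV_total = ΔV₁ + ΔV₂ ≈ 276.5 m/s = 276.5 m/s.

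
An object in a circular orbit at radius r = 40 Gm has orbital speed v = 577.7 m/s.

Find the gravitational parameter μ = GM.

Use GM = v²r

Convert to SI: r = 40 Gm = 4e+10 m.
For a circular orbit v² = GM/r, so GM = v² · r.
GM = (577.7)² · 4e+10 m³/s² ≈ 1.335e+16 m³/s² = 1.335 × 10^16 m³/s².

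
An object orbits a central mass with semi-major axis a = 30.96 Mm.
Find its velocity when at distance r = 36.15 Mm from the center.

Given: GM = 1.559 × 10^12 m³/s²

Convert to SI: a = 30.96 Mm = 3.096e+07 m; r = 36.15 Mm = 3.615e+07 m.
Vis-viva: v = √(GM · (2/r − 1/a)).
2/r − 1/a = 2/3.615e+07 − 1/3.096e+07 = 2.30253e-08 m⁻¹.
v = √(1.559e+12 · 2.30253e-08) m/s ≈ 189.5 m/s = 189.5 m/s.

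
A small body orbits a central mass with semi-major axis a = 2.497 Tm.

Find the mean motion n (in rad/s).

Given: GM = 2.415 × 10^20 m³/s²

Convert to SI: a = 2.497 Tm = 2.497e+12 m.
n = √(GM / a³).
n = √(2.415e+20 / (2.497e+12)³) rad/s ≈ 3.938e-09 rad/s.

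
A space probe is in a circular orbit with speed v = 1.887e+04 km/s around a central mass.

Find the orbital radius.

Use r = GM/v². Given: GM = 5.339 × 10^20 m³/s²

Convert to SI: v = 1.887e+04 km/s = 1.887e+07 m/s.
For a circular orbit, v² = GM / r, so r = GM / v².
r = 5.339e+20 / (1.887e+07)² m ≈ 1.499e+06 m = 1.499 Mm.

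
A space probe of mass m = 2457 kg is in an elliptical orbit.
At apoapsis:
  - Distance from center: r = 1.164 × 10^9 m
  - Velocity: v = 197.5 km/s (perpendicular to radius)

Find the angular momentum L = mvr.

Convert to SI: v = 197.5 km/s = 197500 m/s.
Since v is perpendicular to r, L = m · v · r.
L = 2457 · 197500 · 1.164e+09 kg·m²/s ≈ 5.648e+17 kg·m²/s.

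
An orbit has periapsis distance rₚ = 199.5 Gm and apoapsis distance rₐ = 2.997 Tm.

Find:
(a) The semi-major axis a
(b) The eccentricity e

Convert to SI: rₚ = 199.5 Gm = 1.995e+11 m; rₐ = 2.997 Tm = 2.997e+12 m.
(a) a = (rₚ + rₐ) / 2 = (1.995e+11 + 2.997e+12) / 2 ≈ 1.598e+12 m = 1.598 Tm.
(b) e = (rₐ − rₚ) / (rₐ + rₚ) = (2.997e+12 − 1.995e+11) / (2.997e+12 + 1.995e+11) ≈ 0.8752.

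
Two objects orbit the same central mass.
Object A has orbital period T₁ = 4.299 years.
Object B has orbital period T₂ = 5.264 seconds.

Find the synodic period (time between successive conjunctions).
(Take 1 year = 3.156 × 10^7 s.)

Convert to SI: T₁ = 4.299 years = 1.35676e+08 s.
T_syn = |T₁ · T₂ / (T₁ − T₂)|.
T_syn = |1.35676e+08 · 5.264 / (1.35676e+08 − 5.264)| s ≈ 5.264 s = 5.264 seconds.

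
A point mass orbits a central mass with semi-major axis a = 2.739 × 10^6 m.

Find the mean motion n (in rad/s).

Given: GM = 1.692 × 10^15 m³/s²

n = √(GM / a³).
n = √(1.692e+15 / (2.739e+06)³) rad/s ≈ 0.009074 rad/s.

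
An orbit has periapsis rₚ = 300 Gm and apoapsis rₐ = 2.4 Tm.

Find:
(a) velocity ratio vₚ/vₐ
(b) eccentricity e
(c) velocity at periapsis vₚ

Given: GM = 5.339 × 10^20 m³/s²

Convert to SI: rₚ = 300 Gm = 3e+11 m; rₐ = 2.4 Tm = 2.4e+12 m.
(a) Conservation of angular momentum (rₚvₚ = rₐvₐ) gives vₚ/vₐ = rₐ/rₚ = 2.4e+12/3e+11 ≈ 8
(b) e = (rₐ − rₚ)/(rₐ + rₚ) = (2.4e+12 − 3e+11)/(2.4e+12 + 3e+11) ≈ 0.7778
(c) With a = (rₚ + rₐ)/2 = 1.35e+12 m, vₚ = √(GM (2/rₚ − 1/a)) = √(5.339e+20 · (2/3e+11 − 1/1.35e+12)) m/s ≈ 5.625e+04 m/s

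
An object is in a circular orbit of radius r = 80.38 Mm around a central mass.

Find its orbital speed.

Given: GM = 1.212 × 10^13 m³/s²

Convert to SI: r = 80.38 Mm = 8.038e+07 m.
For a circular orbit, gravity supplies the centripetal force, so v = √(GM / r).
v = √(1.212e+13 / 8.038e+07) m/s ≈ 388.3 m/s = 388.3 m/s.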